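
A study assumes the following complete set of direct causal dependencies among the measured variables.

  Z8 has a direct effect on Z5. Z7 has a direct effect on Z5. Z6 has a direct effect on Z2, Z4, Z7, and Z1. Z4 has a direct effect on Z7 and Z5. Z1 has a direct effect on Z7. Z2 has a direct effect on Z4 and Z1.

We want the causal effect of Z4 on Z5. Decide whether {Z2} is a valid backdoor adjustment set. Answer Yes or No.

Backdoor paths from Z4 to Z5 (paths whose first edge points into Z4):
  P1: Z4 <- Z6 -> Z2 -> Z1 -> Z7 -> Z5
  P2: Z4 <- Z6 -> Z1 -> Z7 -> Z5
  P3: Z4 <- Z6 -> Z7 -> Z5
  P4: Z4 <- Z2 <- Z6 -> Z1 -> Z7 -> Z5
  P5: Z4 <- Z2 <- Z6 -> Z7 -> Z5
  P6: Z4 <- Z2 -> Z1 <- Z6 -> Z7 -> Z5
  P7: Z4 <- Z2 -> Z1 -> Z7 -> Z5
Condition 1 (no descendant of Z4 in the set): holds — descendants of Z4 are {Z5, Z7}; none are in {Z2}.
Condition 2 (every backdoor path blocked by {Z2}):
  P1: blocked at chain node Z2 ∈ conditioning set.
  P2: open — no interior node is in the conditioning set.
  P3: open — no interior node is in the conditioning set.
  P4: blocked at chain node Z2 ∈ conditioning set.
  P5: blocked at chain node Z2 ∈ conditioning set.
  P6: blocked at fork node Z2 ∈ conditioning set.
  P7: blocked at fork node Z2 ∈ conditioning set.
{Z2} does not satisfy the backdoor criterion.

No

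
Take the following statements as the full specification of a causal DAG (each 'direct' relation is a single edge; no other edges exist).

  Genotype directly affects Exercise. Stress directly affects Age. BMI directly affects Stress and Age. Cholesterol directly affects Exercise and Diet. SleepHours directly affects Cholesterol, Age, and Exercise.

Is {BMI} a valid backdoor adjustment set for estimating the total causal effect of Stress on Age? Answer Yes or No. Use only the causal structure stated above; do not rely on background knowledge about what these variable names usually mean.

Backdoor paths from Stress to Age (paths whose first edge points into Stress):
  P1: Stress <- BMI -> Age
Condition 1 (no descendant of Stress in the set): holds — descendants of Stress are {Age}; none are in {BMI}.
Condition 2 (every backdoor path blocked by {BMI}):
  P1: blocked at fork node BMI ∈ conditioning set.
{BMI} satisfies the backdoor criterion.

Yes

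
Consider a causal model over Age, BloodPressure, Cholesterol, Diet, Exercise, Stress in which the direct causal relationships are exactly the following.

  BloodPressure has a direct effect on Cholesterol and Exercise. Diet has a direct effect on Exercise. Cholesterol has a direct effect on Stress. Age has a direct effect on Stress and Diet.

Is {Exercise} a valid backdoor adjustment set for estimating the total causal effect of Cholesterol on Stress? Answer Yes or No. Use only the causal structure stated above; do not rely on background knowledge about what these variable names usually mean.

No

Backdoor paths from Cholesterol to Stress (paths whose first edge points into Cholesterol):
  P1: Cholesterol <- BloodPressure -> Exercise <- Diet <- Age -> Stress
Condition 1 (no descendant of Cholesterol in the set): holds — descendants of Cholesterol are {Stress}; none are in {Exercise}.
Condition 2 (every backdoor path blocked by {Exercise}):
  P1: open — collider(s) Exercise are conditioned on (or have a conditioned descendant) and no non-collider on the path is in the set.
{Exercise} does not satisfy the backdoor criterion.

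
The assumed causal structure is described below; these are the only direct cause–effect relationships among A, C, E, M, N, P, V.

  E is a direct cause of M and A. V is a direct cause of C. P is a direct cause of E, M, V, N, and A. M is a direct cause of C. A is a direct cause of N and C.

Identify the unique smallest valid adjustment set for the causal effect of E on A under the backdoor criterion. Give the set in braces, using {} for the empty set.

Variables eligible for adjustment (non-descendants of E, excluding E and A): {P, V}.
Backdoor paths from E to A:
  P1: E <- P -> A
  P2: E <- P -> M -> C <- A
  P3: E <- P -> V -> C <- A
  P4: E <- P -> N <- A
The empty set is not sufficient: P1 (E <- P -> A) has no collider blocking it and no conditioned non-collider, so it is open.
Try {P}:
  P1: blocked at fork node P ∈ conditioning set.
  P2: blocked at fork node P ∈ conditioning set.
  P3: blocked at fork node P ∈ conditioning set.
  P4: blocked at fork node P ∈ conditioning set.
{P} contains no descendant of E and blocks every backdoor path.
No other singleton works — e.g. {V} leaves P1 open — so {P} is the unique smallest valid adjustment set.

{P}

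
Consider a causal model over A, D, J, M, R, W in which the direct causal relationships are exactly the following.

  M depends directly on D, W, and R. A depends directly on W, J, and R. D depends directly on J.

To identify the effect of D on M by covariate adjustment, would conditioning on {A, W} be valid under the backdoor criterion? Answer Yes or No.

No

Backdoor paths from D to M (paths whose first edge points into D):
  P1: D <- J -> A <- R -> M
  P2: D <- J -> A <- W -> M
Condition 1 (no descendant of D in the set): holds — descendants of D are {M}; none are in {A, W}.
Condition 2 (every backdoor path blocked by {A, W}):
  P1: open — collider(s) A are conditioned on (or have a conditioned descendant) and no non-collider on the path is in the set.
  P2: blocked at fork node W ∈ conditioning set.
{A, W} does not satisfy the backdoor criterion.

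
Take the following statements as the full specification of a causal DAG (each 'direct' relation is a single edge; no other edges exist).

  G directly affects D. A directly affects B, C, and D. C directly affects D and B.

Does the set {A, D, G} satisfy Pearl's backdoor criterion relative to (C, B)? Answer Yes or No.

No

Backdoor paths from C to B (paths whose first edge points into C):
  P1: C <- A -> B
Condition 1 (no descendant of C in the set): FAILS — D is a descendant of C.
Condition 2 (every backdoor path blocked by {A, D, G}):
  P1: blocked at fork node A ∈ conditioning set.
{A, D, G} does not satisfy the backdoor criterion.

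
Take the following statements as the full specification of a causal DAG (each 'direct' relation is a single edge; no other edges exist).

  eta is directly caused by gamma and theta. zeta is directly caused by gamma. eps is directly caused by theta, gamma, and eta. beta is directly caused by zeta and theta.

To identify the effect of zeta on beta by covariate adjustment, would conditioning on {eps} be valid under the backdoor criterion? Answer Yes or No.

No

Backdoor paths from zeta to beta (paths whose first edge points into zeta):
  P1: zeta <- gamma -> eta <- theta -> beta
  P2: zeta <- gamma -> eta -> eps <- theta -> beta
  P3: zeta <- gamma -> eps <- theta -> beta
  P4: zeta <- gamma -> eps <- eta <- theta -> beta
Condition 1 (no descendant of zeta in the set): holds — descendants of zeta are {beta}; none are in {eps}.
Condition 2 (every backdoor path blocked by {eps}):
  P1: open — collider(s) eta are conditioned on (or have a conditioned descendant) and no non-collider on the path is in the set.
  P2: open — collider(s) eps are conditioned on (or have a conditioned descendant) and no non-collider on the path is in the set.
  P3: open — collider(s) eps are conditioned on (or have a conditioned descendant) and no non-collider on the path is in the set.
  P4: open — collider(s) eps are conditioned on (or have a conditioned descendant) and no non-collider on the path is in the set.
{eps} does not satisfy the backdoor criterion.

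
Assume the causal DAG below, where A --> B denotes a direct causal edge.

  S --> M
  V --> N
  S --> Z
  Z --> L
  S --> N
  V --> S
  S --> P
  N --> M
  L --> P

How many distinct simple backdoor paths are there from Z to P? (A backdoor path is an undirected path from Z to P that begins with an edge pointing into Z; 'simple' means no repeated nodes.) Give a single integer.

1

A backdoor path from Z to P is any simple undirected path whose first edge points into Z (i.e. leaves Z via a parent).
Parents of Z: {S}.
Enumerating:
  P1: Z <- S -> P
That exhausts the simple backdoor paths. Count: 1.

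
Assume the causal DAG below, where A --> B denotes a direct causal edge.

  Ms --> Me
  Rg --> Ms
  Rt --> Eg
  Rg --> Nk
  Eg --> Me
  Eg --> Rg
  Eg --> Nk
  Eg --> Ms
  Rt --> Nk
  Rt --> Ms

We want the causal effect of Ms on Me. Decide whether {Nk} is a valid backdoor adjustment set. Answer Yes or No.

No

Backdoor paths from Ms to Me (paths whose first edge points into Ms):
  P1: Ms <- Rt -> Eg -> Me
  P2: Ms <- Rt -> Nk <- Eg -> Me
  P3: Ms <- Rt -> Nk <- Rg <- Eg -> Me
  P4: Ms <- Eg -> Me
  P5: Ms <- Rg <- Eg -> Me
  P6: Ms <- Rg -> Nk <- Rt -> Eg -> Me
  P7: Ms <- Rg -> Nk <- Eg -> Me
Condition 1 (no descendant of Ms in the set): holds — descendants of Ms are {Me}; none are in {Nk}.
Condition 2 (every backdoor path blocked by {Nk}):
  P1: open — no interior node is in the conditioning set.
  P2: open — collider(s) Nk are conditioned on (or have a conditioned descendant) and no non-collider on the path is in the set.
  P3: open — collider(s) Nk are conditioned on (or have a conditioned descendant) and no non-collider on the path is in the set.
  P4: open — no interior node is in the conditioning set.
  P5: open — no interior node is in the conditioning set.
  P6: open — collider(s) Nk are conditioned on (or have a conditioned descendant) and no non-collider on the path is in the set.
  P7: open — collider(s) Nk are conditioned on (or have a conditioned descendant) and no non-collider on the path is in the set.
{Nk} does not satisfy the backdoor criterion.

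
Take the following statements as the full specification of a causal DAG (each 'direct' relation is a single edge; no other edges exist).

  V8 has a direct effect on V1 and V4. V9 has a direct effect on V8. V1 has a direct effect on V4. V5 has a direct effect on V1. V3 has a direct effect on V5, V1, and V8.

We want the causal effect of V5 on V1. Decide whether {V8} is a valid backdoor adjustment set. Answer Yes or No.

No

Backdoor paths from V5 to V1 (paths whose first edge points into V5):
  P1: V5 <- V3 -> V8 -> V1
  P2: V5 <- V3 -> V8 -> V4 <- V1
  P3: V5 <- V3 -> V1
Condition 1 (no descendant of V5 in the set): holds — descendants of V5 are {V1, V4}; none are in {V8}.
Condition 2 (every backdoor path blocked by {V8}):
  P1: blocked at chain node V8 ∈ conditioning set.
  P2: blocked at chain node V8 ∈ conditioning set.
  P3: open — no interior node is in the conditioning set.
{V8} does not satisfy the backdoor criterion.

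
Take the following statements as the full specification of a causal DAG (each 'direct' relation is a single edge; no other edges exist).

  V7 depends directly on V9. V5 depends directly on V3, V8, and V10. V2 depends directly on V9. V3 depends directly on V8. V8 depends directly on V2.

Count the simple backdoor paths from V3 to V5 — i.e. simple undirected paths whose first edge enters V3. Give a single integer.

1

A backdoor path from V3 to V5 is any simple undirected path whose first edge points into V3 (i.e. leaves V3 via a parent).
Parents of V3: {V8}.
Enumerating:
  P1: V3 <- V8 -> V5
That exhausts the simple backdoor paths. Count: 1.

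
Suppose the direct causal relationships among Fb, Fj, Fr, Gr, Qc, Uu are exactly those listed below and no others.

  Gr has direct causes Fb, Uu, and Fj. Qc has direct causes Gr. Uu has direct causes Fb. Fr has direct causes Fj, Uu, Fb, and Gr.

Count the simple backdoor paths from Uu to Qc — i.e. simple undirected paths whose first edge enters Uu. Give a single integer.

3

A backdoor path from Uu to Qc is any simple undirected path whose first edge points into Uu (i.e. leaves Uu via a parent).
Parents of Uu: {Fb}.
Enumerating:
  P1: Uu <- Fb -> Gr -> Qc
  P2: Uu <- Fb -> Fr <- Fj -> Gr -> Qc
  P3: Uu <- Fb -> Fr <- Gr -> Qc
That exhausts the simple backdoor paths. Count: 3.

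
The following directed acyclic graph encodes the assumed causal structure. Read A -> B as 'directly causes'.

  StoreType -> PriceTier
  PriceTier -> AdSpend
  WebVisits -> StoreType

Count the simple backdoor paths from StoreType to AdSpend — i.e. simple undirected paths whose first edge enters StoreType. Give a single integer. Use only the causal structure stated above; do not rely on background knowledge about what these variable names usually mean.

A backdoor path from StoreType to AdSpend is any simple undirected path whose first edge points into StoreType (i.e. leaves StoreType via a parent).
Parents of StoreType: {WebVisits}.
No simple path from any parent of StoreType reaches AdSpend without revisiting StoreType, so there are no backdoor paths.

0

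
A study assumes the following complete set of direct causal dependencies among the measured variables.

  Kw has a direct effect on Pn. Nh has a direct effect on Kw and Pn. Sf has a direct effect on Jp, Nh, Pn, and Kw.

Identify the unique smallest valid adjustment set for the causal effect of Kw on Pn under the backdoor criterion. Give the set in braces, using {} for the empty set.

{Nh, Sf}

Variables eligible for adjustment (non-descendants of Kw, excluding Kw and Pn): {Jp, Nh, Sf}.
Backdoor paths from Kw to Pn:
  P1: Kw <- Sf -> Nh -> Pn
  P2: Kw <- Sf -> Pn
  P3: Kw <- Nh <- Sf -> Pn
  P4: Kw <- Nh -> Pn
The empty set is not sufficient: P1 (Kw <- Sf -> Nh -> Pn) has no collider blocking it and no conditioned non-collider, so it is open.
Try {Nh, Sf}:
  P1: blocked at fork node Sf ∈ conditioning set.
  P2: blocked at fork node Sf ∈ conditioning set.
  P3: blocked at chain node Nh ∈ conditioning set.
  P4: blocked at fork node Nh ∈ conditioning set.
{Nh, Sf} contains no descendant of Kw and blocks every backdoor path.
Every element of {Nh, Sf} is needed (dropping Nh leaves P4 open; dropping Sf leaves P2 open), so no proper subset is valid.
Among all size-2 subsets of the eligible variables, only {Nh, Sf} blocks every backdoor path, so it is the unique smallest valid adjustment set.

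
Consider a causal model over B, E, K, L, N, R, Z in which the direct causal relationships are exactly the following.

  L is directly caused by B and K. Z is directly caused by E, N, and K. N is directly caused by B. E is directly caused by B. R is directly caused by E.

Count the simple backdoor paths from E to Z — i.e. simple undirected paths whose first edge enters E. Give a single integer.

2

A backdoor path from E to Z is any simple undirected path whose first edge points into E (i.e. leaves E via a parent).
Parents of E: {B}.
Enumerating:
  P1: E <- B -> N -> Z
  P2: E <- B -> L <- K -> Z
That exhausts the simple backdoor paths. Count: 2.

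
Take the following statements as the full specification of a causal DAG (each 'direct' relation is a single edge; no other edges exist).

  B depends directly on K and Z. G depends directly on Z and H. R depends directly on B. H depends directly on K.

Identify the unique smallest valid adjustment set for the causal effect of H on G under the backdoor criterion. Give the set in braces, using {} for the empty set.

Variables eligible for adjustment (non-descendants of H, excluding H and G): {B, K, R, Z}.
Backdoor paths from H to G:
  P1: H <- K -> B <- Z -> G
Each backdoor path contains an unconditioned collider, so every path is already blocked with the empty conditioning set:
  P1: blocked at collider B (neither it nor any descendant is in the conditioning set).
The empty set is therefore the unique smallest valid set.

{}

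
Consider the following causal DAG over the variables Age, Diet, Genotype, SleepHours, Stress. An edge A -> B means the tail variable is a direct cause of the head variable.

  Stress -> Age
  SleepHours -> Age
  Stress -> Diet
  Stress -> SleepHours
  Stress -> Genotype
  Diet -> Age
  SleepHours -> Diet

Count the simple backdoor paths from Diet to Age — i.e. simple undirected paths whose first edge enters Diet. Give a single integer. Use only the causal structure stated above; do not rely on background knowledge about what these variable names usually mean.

4

A backdoor path from Diet to Age is any simple undirected path whose first edge points into Diet (i.e. leaves Diet via a parent).
Parents of Diet: {SleepHours, Stress}.
Enumerating:
  P1: Diet <- Stress -> SleepHours -> Age
  P2: Diet <- Stress -> Age
  P3: Diet <- SleepHours <- Stress -> Age
  P4: Diet <- SleepHours -> Age
That exhausts the simple backdoor paths. Count: 4.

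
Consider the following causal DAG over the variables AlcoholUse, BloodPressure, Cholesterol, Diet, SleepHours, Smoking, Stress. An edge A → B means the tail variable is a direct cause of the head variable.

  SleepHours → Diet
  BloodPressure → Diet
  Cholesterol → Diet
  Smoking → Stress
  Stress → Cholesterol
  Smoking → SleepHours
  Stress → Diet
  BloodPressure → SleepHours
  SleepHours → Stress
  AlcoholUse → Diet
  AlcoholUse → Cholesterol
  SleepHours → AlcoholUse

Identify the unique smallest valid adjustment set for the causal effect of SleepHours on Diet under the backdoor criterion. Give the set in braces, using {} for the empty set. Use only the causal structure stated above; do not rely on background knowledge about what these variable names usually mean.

Variables eligible for adjustment (non-descendants of SleepHours, excluding SleepHours and Diet): {BloodPressure, Smoking}.
Backdoor paths from SleepHours to Diet:
  P1: SleepHours <- BloodPressure -> Diet
  P2: SleepHours <- Smoking -> Stress -> Cholesterol <- AlcoholUse -> Diet
  P3: SleepHours <- Smoking -> Stress -> Cholesterol -> Diet
  P4: SleepHours <- Smoking -> Stress -> Diet
The empty set is not sufficient: P1 (SleepHours <- BloodPressure -> Diet) has no collider blocking it and no conditioned non-collider, so it is open.
Try {BloodPressure, Smoking}:
  P1: blocked at fork node BloodPressure ∈ conditioning set.
  P2: blocked at fork node Smoking ∈ conditioning set.
  P3: blocked at fork node Smoking ∈ conditioning set.
  P4: blocked at fork node Smoking ∈ conditioning set.
{BloodPressure, Smoking} contains no descendant of SleepHours and blocks every backdoor path.
Every element of {BloodPressure, Smoking} is needed (dropping BloodPressure leaves P1 open; dropping Smoking leaves P3 open), so no proper subset is valid.
Among all size-2 subsets of the eligible variables, only {BloodPressure, Smoking} blocks every backdoor path, so it is the unique smallest valid adjustment set.

{BloodPressure, Smoking}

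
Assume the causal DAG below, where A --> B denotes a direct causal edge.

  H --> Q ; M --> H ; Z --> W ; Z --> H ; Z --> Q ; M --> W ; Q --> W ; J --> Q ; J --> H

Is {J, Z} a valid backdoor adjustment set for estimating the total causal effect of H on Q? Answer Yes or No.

Yes

Backdoor paths from H to Q (paths whose first edge points into H):
  P1: H <- Z -> Q
  P2: H <- Z -> W <- Q
  P3: H <- J -> Q
  P4: H <- M -> W <- Z -> Q
  P5: H <- M -> W <- Q
Condition 1 (no descendant of H in the set): holds — descendants of H are {Q, W}; none are in {J, Z}.
Condition 2 (every backdoor path blocked by {J, Z}):
  P1: blocked at fork node Z ∈ conditioning set.
  P2: blocked at fork node Z ∈ conditioning set.
  P3: blocked at fork node J ∈ conditioning set.
  P4: blocked at collider W (neither it nor any descendant is in the conditioning set).
  P5: blocked at collider W (neither it nor any descendant is in the conditioning set).
{J, Z} satisfies the backdoor criterion.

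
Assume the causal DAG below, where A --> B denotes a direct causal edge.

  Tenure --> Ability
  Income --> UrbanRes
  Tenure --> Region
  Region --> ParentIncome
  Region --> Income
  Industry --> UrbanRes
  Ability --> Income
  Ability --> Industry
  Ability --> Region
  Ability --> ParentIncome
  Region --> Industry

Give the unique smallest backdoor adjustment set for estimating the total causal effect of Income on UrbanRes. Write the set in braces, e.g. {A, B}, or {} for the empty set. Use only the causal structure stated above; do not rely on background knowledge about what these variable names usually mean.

Variables eligible for adjustment (non-descendants of Income, excluding Income and UrbanRes): {Ability, Industry, ParentIncome, Region, Tenure}.
Backdoor paths from Income to UrbanRes:
  P1: Income <- Ability <- Tenure -> Region -> Industry -> UrbanRes
  P2: Income <- Ability -> Region -> Industry -> UrbanRes
  P3: Income <- Ability -> Industry -> UrbanRes
  P4: Income <- Ability -> ParentIncome <- Region -> Industry -> UrbanRes
  P5: Income <- Region <- Tenure -> Ability -> Industry -> UrbanRes
  P6: Income <- Region <- Ability -> Industry -> UrbanRes
  P7: Income <- Region -> Industry -> UrbanRes
  P8: Income <- Region -> ParentIncome <- Ability -> Industry -> UrbanRes
The empty set is not sufficient: P1 (Income <- Ability <- Tenure -> Region -> Industry -> UrbanRes) has no collider blocking it and no conditioned non-collider, so it is open.
Try {Industry}:
  P1: blocked at chain node Industry ∈ conditioning set.
  P2: blocked at chain node Industry ∈ conditioning set.
  P3: blocked at chain node Industry ∈ conditioning set.
  P4: blocked at collider ParentIncome (neither it nor any descendant is in the conditioning set).
  P5: blocked at chain node Industry ∈ conditioning set.
  P6: blocked at chain node Industry ∈ conditioning set.
  P7: blocked at chain node Industry ∈ conditioning set.
  P8: blocked at collider ParentIncome (neither it nor any descendant is in the conditioning set).
{Industry} contains no descendant of Income and blocks every backdoor path.
No other singleton works — e.g. {Tenure} leaves P2 open — so {Industry} is the unique smallest valid adjustment set.

{Industry}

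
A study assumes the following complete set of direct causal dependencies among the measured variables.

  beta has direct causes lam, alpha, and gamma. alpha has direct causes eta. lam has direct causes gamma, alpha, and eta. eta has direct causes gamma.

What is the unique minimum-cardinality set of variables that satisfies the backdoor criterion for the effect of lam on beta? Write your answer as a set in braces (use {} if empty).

{alpha, gamma}

Variables eligible for adjustment (non-descendants of lam, excluding lam and beta): {alpha, eta, gamma}.
Backdoor paths from lam to beta:
  P1: lam <- gamma -> eta -> alpha -> beta
  P2: lam <- gamma -> beta
  P3: lam <- eta <- gamma -> beta
  P4: lam <- eta -> alpha -> beta
  P5: lam <- alpha <- eta <- gamma -> beta
  P6: lam <- alpha -> beta
The empty set is not sufficient: P1 (lam <- gamma -> eta -> alpha -> beta) has no collider blocking it and no conditioned non-collider, so it is open.
Try {alpha, gamma}:
  P1: blocked at fork node gamma ∈ conditioning set.
  P2: blocked at fork node gamma ∈ conditioning set.
  P3: blocked at fork node gamma ∈ conditioning set.
  P4: blocked at chain node alpha ∈ conditioning set.
  P5: blocked at chain node alpha ∈ conditioning set.
  P6: blocked at fork node alpha ∈ conditioning set.
{alpha, gamma} contains no descendant of lam and blocks every backdoor path.
Every element of {alpha, gamma} is needed (dropping alpha leaves P4 open; dropping gamma leaves P2 open), so no proper subset is valid.
Among all size-2 subsets of the eligible variables, only {alpha, gamma} blocks every backdoor path, so it is the unique smallest valid adjustment set.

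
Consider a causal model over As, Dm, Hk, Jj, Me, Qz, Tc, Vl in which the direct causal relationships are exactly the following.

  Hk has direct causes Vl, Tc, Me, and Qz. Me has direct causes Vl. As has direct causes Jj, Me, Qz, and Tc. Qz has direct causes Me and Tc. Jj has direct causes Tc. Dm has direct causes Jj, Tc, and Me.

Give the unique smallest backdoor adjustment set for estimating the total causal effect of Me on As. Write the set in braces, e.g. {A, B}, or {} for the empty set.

{}

Variables eligible for adjustment (non-descendants of Me, excluding Me and As): {Jj, Tc, Vl}.
Backdoor paths from Me to As:
  P1: Me <- Vl -> Hk <- Tc -> Qz -> As
  P2: Me <- Vl -> Hk <- Tc -> Jj -> As
  P3: Me <- Vl -> Hk <- Tc -> Dm <- Jj -> As
  P4: Me <- Vl -> Hk <- Tc -> As
  P5: Me <- Vl -> Hk <- Qz <- Tc -> Jj -> As
  P6: Me <- Vl -> Hk <- Qz <- Tc -> Dm <- Jj -> As
  P7: Me <- Vl -> Hk <- Qz <- Tc -> As
  P8: Me <- Vl -> Hk <- Qz -> As
Each backdoor path contains an unconditioned collider, so every path is already blocked with the empty conditioning set:
  P1: blocked at collider Hk (neither it nor any descendant is in the conditioning set).
  P2: blocked at collider Hk (neither it nor any descendant is in the conditioning set).
  P3: blocked at collider Hk (neither it nor any descendant is in the conditioning set).
  P4: blocked at collider Hk (neither it nor any descendant is in the conditioning set).
  P5: blocked at collider Hk (neither it nor any descendant is in the conditioning set).
  P6: blocked at collider Hk (neither it nor any descendant is in the conditioning set).
  P7: blocked at collider Hk (neither it nor any descendant is in the conditioning set).
  P8: blocked at collider Hk (neither it nor any descendant is in the conditioning set).
The empty set is therefore the unique smallest valid set.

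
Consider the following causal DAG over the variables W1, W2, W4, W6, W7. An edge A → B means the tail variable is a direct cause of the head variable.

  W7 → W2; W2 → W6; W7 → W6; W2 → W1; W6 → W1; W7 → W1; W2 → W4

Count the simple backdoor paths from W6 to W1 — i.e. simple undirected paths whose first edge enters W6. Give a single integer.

A backdoor path from W6 to W1 is any simple undirected path whose first edge points into W6 (i.e. leaves W6 via a parent).
Parents of W6: {W2, W7}.
Enumerating:
  P1: W6 <- W7 -> W2 -> W1
  P2: W6 <- W7 -> W1
  P3: W6 <- W2 <- W7 -> W1
  P4: W6 <- W2 -> W1
That exhausts the simple backdoor paths. Count: 4.

4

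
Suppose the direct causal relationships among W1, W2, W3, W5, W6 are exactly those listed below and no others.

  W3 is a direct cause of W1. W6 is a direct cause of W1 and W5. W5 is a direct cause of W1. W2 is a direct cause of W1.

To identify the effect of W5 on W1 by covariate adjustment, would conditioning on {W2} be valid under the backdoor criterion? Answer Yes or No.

Backdoor paths from W5 to W1 (paths whose first edge points into W5):
  P1: W5 <- W6 -> W1
Condition 1 (no descendant of W5 in the set): holds — descendants of W5 are {W1}; none are in {W2}.
Condition 2 (every backdoor path blocked by {W2}):
  P1: open — no interior node is in the conditioning set.
{W2} does not satisfy the backdoor criterion.

No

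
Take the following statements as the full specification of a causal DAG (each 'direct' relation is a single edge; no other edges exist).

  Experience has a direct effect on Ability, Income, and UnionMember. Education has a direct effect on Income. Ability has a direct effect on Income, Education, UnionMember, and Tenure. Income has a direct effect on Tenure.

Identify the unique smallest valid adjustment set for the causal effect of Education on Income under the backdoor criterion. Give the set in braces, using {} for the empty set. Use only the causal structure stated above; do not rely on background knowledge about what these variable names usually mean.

{Ability}

Variables eligible for adjustment (non-descendants of Education, excluding Education and Income): {Ability, Experience, UnionMember}.
Backdoor paths from Education to Income:
  P1: Education <- Ability <- Experience -> Income
  P2: Education <- Ability -> Income
  P3: Education <- Ability -> UnionMember <- Experience -> Income
  P4: Education <- Ability -> Tenure <- Income
The empty set is not sufficient: P1 (Education <- Ability <- Experience -> Income) has no collider blocking it and no conditioned non-collider, so it is open.
Try {Ability}:
  P1: blocked at chain node Ability ∈ conditioning set.
  P2: blocked at fork node Ability ∈ conditioning set.
  P3: blocked at fork node Ability ∈ conditioning set.
  P4: blocked at fork node Ability ∈ conditioning set.
{Ability} contains no descendant of Education and blocks every backdoor path.
No other singleton works — e.g. {Experience} leaves P2 open — so {Ability} is the unique smallest valid adjustment set.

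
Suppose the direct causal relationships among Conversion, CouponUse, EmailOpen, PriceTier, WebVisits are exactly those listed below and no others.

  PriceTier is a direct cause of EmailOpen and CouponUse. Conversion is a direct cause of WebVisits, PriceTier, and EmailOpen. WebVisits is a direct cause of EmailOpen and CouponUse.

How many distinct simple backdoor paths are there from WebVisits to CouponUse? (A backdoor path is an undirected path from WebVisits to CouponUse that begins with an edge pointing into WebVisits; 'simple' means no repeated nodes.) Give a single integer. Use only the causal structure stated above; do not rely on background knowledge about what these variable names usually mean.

A backdoor path from WebVisits to CouponUse is any simple undirected path whose first edge points into WebVisits (i.e. leaves WebVisits via a parent).
Parents of WebVisits: {Conversion}.
Enumerating:
  P1: WebVisits <- Conversion -> PriceTier -> CouponUse
  P2: WebVisits <- Conversion -> EmailOpen <- PriceTier -> CouponUse
That exhausts the simple backdoor paths. Count: 2.

2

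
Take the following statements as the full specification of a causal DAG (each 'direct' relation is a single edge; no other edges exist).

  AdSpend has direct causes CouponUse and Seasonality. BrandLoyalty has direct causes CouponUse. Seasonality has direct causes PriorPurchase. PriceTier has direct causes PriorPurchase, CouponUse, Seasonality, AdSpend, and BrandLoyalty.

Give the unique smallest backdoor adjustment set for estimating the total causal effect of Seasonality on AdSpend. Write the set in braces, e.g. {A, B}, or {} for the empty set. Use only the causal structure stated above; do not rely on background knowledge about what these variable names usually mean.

Variables eligible for adjustment (non-descendants of Seasonality, excluding Seasonality and AdSpend): {BrandLoyalty, CouponUse, PriorPurchase}.
Backdoor paths from Seasonality to AdSpend:
  P1: Seasonality <- PriorPurchase -> PriceTier <- CouponUse -> AdSpend
  P2: Seasonality <- PriorPurchase -> PriceTier <- BrandLoyalty <- CouponUse -> AdSpend
  P3: Seasonality <- PriorPurchase -> PriceTier <- AdSpend
Each backdoor path contains an unconditioned collider, so every path is already blocked with the empty conditioning set:
  P1: blocked at collider PriceTier (neither it nor any descendant is in the conditioning set).
  P2: blocked at collider PriceTier (neither it nor any descendant is in the conditioning set).
  P3: blocked at collider PriceTier (neither it nor any descendant is in the conditioning set).
The empty set is therefore the unique smallest valid set.

{}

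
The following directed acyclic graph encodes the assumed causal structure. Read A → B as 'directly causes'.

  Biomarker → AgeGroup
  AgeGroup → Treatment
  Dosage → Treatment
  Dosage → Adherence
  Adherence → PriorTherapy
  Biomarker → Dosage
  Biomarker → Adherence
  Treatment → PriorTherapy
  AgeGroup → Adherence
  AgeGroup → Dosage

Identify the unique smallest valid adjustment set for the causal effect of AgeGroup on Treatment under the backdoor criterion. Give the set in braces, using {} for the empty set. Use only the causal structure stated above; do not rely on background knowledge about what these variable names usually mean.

Variables eligible for adjustment (non-descendants of AgeGroup, excluding AgeGroup and Treatment): {Biomarker}.
Backdoor paths from AgeGroup to Treatment:
  P1: AgeGroup <- Biomarker -> Dosage -> Treatment
  P2: AgeGroup <- Biomarker -> Dosage -> Adherence -> PriorTherapy <- Treatment
  P3: AgeGroup <- Biomarker -> Adherence <- Dosage -> Treatment
  P4: AgeGroup <- Biomarker -> Adherence -> PriorTherapy <- Treatment
The empty set is not sufficient: P1 (AgeGroup <- Biomarker -> Dosage -> Treatment) has no collider blocking it and no conditioned non-collider, so it is open.
Try {Biomarker}:
  P1: blocked at fork node Biomarker ∈ conditioning set.
  P2: blocked at fork node Biomarker ∈ conditioning set.
  P3: blocked at fork node Biomarker ∈ conditioning set.
  P4: blocked at fork node Biomarker ∈ conditioning set.
{Biomarker} contains no descendant of AgeGroup and blocks every backdoor path.
{Biomarker} is the unique smallest valid adjustment set.

{Biomarker}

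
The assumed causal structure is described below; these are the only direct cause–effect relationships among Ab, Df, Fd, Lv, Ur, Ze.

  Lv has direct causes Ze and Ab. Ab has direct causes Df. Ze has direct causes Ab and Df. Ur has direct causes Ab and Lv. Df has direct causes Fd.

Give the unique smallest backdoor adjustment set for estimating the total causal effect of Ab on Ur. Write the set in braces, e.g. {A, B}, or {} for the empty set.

Variables eligible for adjustment (non-descendants of Ab, excluding Ab and Ur): {Df, Fd}.
Backdoor paths from Ab to Ur:
  P1: Ab <- Df -> Ze -> Lv -> Ur
The empty set is not sufficient: P1 (Ab <- Df -> Ze -> Lv -> Ur) has no collider blocking it and no conditioned non-collider, so it is open.
Try {Df}:
  P1: blocked at fork node Df ∈ conditioning set.
{Df} contains no descendant of Ab and blocks every backdoor path.
No other singleton works — e.g. {Fd} leaves P1 open — so {Df} is the unique smallest valid adjustment set.

{Df}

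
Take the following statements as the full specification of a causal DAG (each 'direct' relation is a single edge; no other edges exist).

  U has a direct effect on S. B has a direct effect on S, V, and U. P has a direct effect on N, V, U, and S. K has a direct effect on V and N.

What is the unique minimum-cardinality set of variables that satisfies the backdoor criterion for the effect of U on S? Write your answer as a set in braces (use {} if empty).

Variables eligible for adjustment (non-descendants of U, excluding U and S): {B, K, N, P, V}.
Backdoor paths from U to S:
  P1: U <- B -> V <- K -> N <- P -> S
  P2: U <- B -> V <- P -> S
  P3: U <- B -> S
  P4: U <- P -> N <- K -> V <- B -> S
  P5: U <- P -> V <- B -> S
  P6: U <- P -> S
The empty set is not sufficient: P3 (U <- B -> S) has no collider blocking it and no conditioned non-collider, so it is open.
Try {B, P}:
  P1: blocked at fork node B ∈ conditioning set.
  P2: blocked at fork node B ∈ conditioning set.
  P3: blocked at fork node B ∈ conditioning set.
  P4: blocked at fork node P ∈ conditioning set.
  P5: blocked at fork node P ∈ conditioning set.
  P6: blocked at fork node P ∈ conditioning set.
{B, P} contains no descendant of U and blocks every backdoor path.
Every element of {B, P} is needed (dropping B leaves P3 open; dropping P leaves P6 open), so no proper subset is valid.
Among all size-2 subsets of the eligible variables, only {B, P} blocks every backdoor path, so it is the unique smallest valid adjustment set.

{B, P}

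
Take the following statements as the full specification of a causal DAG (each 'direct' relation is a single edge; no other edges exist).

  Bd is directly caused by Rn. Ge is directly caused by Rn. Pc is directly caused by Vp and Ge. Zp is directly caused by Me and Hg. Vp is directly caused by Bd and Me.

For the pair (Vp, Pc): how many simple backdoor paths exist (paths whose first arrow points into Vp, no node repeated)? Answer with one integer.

1

A backdoor path from Vp to Pc is any simple undirected path whose first edge points into Vp (i.e. leaves Vp via a parent).
Parents of Vp: {Bd, Me}.
Enumerating:
  P1: Vp <- Bd <- Rn -> Ge -> Pc
That exhausts the simple backdoor paths. Count: 1.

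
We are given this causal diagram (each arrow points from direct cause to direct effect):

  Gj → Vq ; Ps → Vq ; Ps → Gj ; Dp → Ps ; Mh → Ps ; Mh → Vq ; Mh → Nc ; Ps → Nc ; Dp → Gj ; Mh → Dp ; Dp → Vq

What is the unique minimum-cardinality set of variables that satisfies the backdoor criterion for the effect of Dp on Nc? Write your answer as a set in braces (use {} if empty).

Variables eligible for adjustment (non-descendants of Dp, excluding Dp and Nc): {Mh}.
Backdoor paths from Dp to Nc:
  P1: Dp <- Mh -> Ps -> Nc
  P2: Dp <- Mh -> Vq <- Ps -> Nc
  P3: Dp <- Mh -> Vq <- Gj <- Ps -> Nc
  P4: Dp <- Mh -> Nc
The empty set is not sufficient: P1 (Dp <- Mh -> Ps -> Nc) has no collider blocking it and no conditioned non-collider, so it is open.
Try {Mh}:
  P1: blocked at fork node Mh ∈ conditioning set.
  P2: blocked at fork node Mh ∈ conditioning set.
  P3: blocked at fork node Mh ∈ conditioning set.
  P4: blocked at fork node Mh ∈ conditioning set.
{Mh} contains no descendant of Dp and blocks every backdoor path.
{Mh} is the unique smallest valid adjustment set.

{Mh}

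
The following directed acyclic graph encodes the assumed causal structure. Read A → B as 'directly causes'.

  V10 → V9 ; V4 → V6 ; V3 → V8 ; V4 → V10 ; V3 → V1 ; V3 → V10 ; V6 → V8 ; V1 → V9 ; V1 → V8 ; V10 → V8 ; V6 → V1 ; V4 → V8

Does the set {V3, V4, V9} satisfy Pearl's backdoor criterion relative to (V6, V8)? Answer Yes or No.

Backdoor paths from V6 to V8 (paths whose first edge points into V6):
  P1: V6 <- V4 -> V10 <- V3 -> V1 -> V8
  P2: V6 <- V4 -> V10 <- V3 -> V8
  P3: V6 <- V4 -> V10 -> V9 <- V1 <- V3 -> V8
  P4: V6 <- V4 -> V10 -> V9 <- V1 -> V8
  P5: V6 <- V4 -> V10 -> V8
  P6: V6 <- V4 -> V8
Condition 1 (no descendant of V6 in the set): FAILS — V9 is a descendant of V6.
Condition 2 (every backdoor path blocked by {V3, V4, V9}):
  P1: blocked at fork node V4 ∈ conditioning set.
  P2: blocked at fork node V4 ∈ conditioning set.
  P3: blocked at fork node V4 ∈ conditioning set.
  P4: blocked at fork node V4 ∈ conditioning set.
  P5: blocked at fork node V4 ∈ conditioning set.
  P6: blocked at fork node V4 ∈ conditioning set.
{V3, V4, V9} does not satisfy the backdoor criterion.

No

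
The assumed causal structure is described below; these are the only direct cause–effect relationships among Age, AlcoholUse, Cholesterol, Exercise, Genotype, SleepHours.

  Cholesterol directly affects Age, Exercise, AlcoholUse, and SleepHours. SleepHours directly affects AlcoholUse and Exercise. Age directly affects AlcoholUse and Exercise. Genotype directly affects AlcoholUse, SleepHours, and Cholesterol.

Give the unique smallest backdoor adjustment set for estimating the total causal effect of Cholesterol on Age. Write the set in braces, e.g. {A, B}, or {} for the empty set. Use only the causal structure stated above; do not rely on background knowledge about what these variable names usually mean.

Variables eligible for adjustment (non-descendants of Cholesterol, excluding Cholesterol and Age): {Genotype}.
Backdoor paths from Cholesterol to Age:
  P1: Cholesterol <- Genotype -> SleepHours -> AlcoholUse <- Age
  P2: Cholesterol <- Genotype -> SleepHours -> Exercise <- Age
  P3: Cholesterol <- Genotype -> AlcoholUse <- Age
  P4: Cholesterol <- Genotype -> AlcoholUse <- SleepHours -> Exercise <- Age
Each backdoor path contains an unconditioned collider, so every path is already blocked with the empty conditioning set:
  P1: blocked at collider AlcoholUse (neither it nor any descendant is in the conditioning set).
  P2: blocked at collider Exercise (neither it nor any descendant is in the conditioning set).
  P3: blocked at collider AlcoholUse (neither it nor any descendant is in the conditioning set).
  P4: blocked at collider AlcoholUse (neither it nor any descendant is in the conditioning set).
The empty set is therefore the unique smallest valid set.

{}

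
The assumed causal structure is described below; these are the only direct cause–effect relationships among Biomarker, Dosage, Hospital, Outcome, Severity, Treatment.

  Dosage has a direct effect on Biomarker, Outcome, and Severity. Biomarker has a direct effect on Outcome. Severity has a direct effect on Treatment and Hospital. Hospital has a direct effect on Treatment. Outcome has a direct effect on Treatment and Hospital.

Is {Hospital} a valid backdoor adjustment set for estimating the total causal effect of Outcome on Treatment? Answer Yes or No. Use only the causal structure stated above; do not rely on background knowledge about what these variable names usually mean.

No

Backdoor paths from Outcome to Treatment (paths whose first edge points into Outcome):
  P1: Outcome <- Dosage -> Severity -> Hospital -> Treatment
  P2: Outcome <- Dosage -> Severity -> Treatment
  P3: Outcome <- Biomarker <- Dosage -> Severity -> Hospital -> Treatment
  P4: Outcome <- Biomarker <- Dosage -> Severity -> Treatment
Condition 1 (no descendant of Outcome in the set): FAILS — Hospital is a descendant of Outcome.
Condition 2 (every backdoor path blocked by {Hospital}):
  P1: blocked at chain node Hospital ∈ conditioning set.
  P2: open — no interior node is in the conditioning set.
  P3: blocked at chain node Hospital ∈ conditioning set.
  P4: open — no interior node is in the conditioning set.
{Hospital} does not satisfy the backdoor criterion.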